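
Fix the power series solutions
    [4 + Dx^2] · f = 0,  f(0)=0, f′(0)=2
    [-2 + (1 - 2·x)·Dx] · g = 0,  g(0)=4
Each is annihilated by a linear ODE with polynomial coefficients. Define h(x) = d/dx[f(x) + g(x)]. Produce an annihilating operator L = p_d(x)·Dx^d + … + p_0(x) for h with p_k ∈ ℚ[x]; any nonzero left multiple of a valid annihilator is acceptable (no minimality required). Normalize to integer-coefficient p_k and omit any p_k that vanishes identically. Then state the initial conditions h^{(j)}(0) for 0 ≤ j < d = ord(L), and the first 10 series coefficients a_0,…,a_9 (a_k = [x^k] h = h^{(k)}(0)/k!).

L = (208 - 64·x + 64·x^2) + (-28 + 72·x - 48·x^2 + 32·x^3)·Dx + (52 - 16·x + 16·x^2)·Dx^2 + (-7 + 18·x - 12·x^2 + 8·x^3)·Dx^3  (order 3).
h: a_k = 10, 32, 92, 256, 1924/3, 1536, 161272/45, 8192, 5806084/315, 40960, …
ICs: h(0) = 10, h′(0) = 32, h′′(0) = 184.

f: a_k = 0, 2, 0, -4/3, 0, 4/15, 0, -8/315, 0, 4/2835, …
g: a_k = 4, 8, 16, 32, 64, 128, 256, 512, 1024, 2048, …
Sum ⇒ L₀ = lclm(L_f,L_g) in ℚ(x)⟨Dx⟩.
h₀' ⇒ L via d/dx closure of L₀.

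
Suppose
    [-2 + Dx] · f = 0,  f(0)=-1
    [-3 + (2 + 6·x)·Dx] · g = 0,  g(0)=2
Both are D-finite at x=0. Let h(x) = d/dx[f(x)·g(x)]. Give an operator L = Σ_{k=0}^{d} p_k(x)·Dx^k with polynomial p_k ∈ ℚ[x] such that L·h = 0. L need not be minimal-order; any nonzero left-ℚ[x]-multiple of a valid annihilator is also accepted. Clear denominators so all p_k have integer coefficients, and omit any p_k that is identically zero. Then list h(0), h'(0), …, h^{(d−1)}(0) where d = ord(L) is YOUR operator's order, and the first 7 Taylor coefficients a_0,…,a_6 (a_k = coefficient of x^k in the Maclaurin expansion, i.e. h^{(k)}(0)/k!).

L = (31 + 168·x + 144·x^2) + (-14 - 66·x - 72·x^2)·Dx  (order 1).
h: a_k = -7, -31/2, -181/8, -241/48, -13279/384, 276497/3840, -9930589/46080, …
ICs: h(0) = -7.

f: a_k = -1, -2, -2, -4/3, -2/3, -4/15, -4/45, …
g: a_k = 2, 3, -9/4, 27/8, -405/64, 1701/128, -15309/512, …
Sym-product of L_f,L_g gives L₀ (≤ ord 1).
Derive L from L₀ (diff closure).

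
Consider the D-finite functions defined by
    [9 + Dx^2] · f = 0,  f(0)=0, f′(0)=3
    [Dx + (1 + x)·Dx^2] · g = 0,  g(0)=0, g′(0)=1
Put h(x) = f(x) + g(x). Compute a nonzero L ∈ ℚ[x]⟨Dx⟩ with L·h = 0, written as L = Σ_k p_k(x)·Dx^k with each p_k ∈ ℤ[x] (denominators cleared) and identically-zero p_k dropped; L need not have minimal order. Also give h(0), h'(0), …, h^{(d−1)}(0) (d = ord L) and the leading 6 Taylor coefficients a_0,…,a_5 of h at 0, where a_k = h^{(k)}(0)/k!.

f: a_k = 0, 3, 0, -9/2, 0, 81/40, …
g: a_k = 0, 1, -1/2, 1/3, -1/4, 1/5, …
Sum ⇒ L₀ = lclm(L_f,L_g) in ℚ(x)⟨Dx⟩.
L = (135 + 162·x + 81·x^2)·Dx + (99 + 261·x + 243·x^2 + 81·x^3)·Dx^2 + (15 + 18·x + 9·x^2)·Dx^3 + (11 + 29·x + 27·x^2 + 9·x^3)·Dx^4  (order 4).
h: a_k = 0, 4, -1/2, -25/6, -1/4, 89/40, …
ICs: h(0) = 0, h′(0) = 4, h′′(0) = -1, h′′′(0) = -25.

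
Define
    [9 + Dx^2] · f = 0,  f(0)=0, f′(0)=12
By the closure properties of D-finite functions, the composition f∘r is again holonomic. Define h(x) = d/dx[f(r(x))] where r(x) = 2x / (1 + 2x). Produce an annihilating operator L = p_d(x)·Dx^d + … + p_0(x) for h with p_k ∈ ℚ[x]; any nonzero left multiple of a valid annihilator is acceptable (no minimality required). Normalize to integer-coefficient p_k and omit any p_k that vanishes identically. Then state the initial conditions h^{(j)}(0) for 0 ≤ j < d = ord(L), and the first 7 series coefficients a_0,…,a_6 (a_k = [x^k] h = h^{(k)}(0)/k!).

L = (60 + 96·x + 96·x^2) + (12 + 72·x + 144·x^2 + 96·x^3)·Dx + (1 + 8·x + 24·x^2 + 32·x^3 + 16·x^4)·Dx^2  (order 2).
h: a_k = 24, -96, -144, 2688, -14064, 48960, -619296/5, …
ICs: h(0) = 24, h′(0) = -96.

f: a_k = 0, 12, 0, -18, 0, 81/10, 0, …
Change of var in L_f (x↦r) gives L₀.
Differentiate: ansatz ord ≤ ord L₀ ⇒ L.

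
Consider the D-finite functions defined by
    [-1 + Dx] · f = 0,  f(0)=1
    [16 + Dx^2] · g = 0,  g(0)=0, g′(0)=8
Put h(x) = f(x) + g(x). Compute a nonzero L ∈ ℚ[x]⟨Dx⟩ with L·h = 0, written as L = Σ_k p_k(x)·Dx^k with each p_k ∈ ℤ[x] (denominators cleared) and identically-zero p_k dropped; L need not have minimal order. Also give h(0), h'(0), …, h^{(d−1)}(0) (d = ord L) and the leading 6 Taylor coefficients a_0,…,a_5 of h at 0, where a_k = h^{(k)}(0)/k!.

L = -16 + 16·Dx - Dx^2 + Dx^3  (order 3).
h: a_k = 1, 9, 1/2, -127/6, 1/24, 683/40, …
ICs: h(0) = 1, h′(0) = 9, h′′(0) = 1.

f: a_k = 1, 1, 1/2, 1/6, 1/24, 1/120, …
g: a_k = 0, 8, 0, -64/3, 0, 256/15, …
f+g: L₀ = lclm(L_f,L_g), ord ≤ 1+2.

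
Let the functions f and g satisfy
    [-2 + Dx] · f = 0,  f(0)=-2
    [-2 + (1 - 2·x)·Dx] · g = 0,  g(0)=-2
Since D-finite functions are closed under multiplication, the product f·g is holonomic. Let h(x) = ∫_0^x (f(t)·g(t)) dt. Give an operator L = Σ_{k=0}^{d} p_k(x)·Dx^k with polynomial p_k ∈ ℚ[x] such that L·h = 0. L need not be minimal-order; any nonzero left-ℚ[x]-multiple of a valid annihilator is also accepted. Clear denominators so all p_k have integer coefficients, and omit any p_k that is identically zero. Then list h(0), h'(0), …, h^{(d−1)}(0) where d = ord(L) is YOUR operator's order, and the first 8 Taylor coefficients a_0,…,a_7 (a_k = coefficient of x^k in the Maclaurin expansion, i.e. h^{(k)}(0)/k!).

L = (4 - 4·x)·Dx + (-1 + 2·x)·Dx^2  (order 2).
h: a_k = 0, 4, 8, 40/3, 64/3, 104/3, 2608/45, 31312/315, …
ICs: h(0) = 0, h′(0) = 4.

f: a_k = -2, -4, -4, -8/3, -4/3, -8/15, -8/45, -16/315, …
g: a_k = -2, -4, -8, -16, -32, -64, -128, -256, …
Product ⇒ symmetric product L₀, ord ≤ 1.
h=∫₀ˣh₀: take L = L₀·Dx.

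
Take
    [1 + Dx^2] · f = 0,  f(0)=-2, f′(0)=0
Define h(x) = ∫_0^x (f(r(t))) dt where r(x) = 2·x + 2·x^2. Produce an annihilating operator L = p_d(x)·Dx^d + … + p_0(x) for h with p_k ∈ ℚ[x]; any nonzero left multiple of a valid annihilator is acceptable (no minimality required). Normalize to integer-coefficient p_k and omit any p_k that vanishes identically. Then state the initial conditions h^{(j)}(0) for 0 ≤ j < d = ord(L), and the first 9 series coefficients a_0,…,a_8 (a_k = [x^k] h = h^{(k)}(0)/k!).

L = (4 + 24·x + 48·x^2 + 32·x^3)·Dx - 2·Dx^2 + (1 + 2·x)·Dx^3  (order 3).
h: a_k = 0, -2, 0, 4/3, 2, 8/15, -8/9, -352/315, -8/15, …
ICs: h(0) = 0, h′(0) = -2, h′′(0) = 0.

f: a_k = -2, 0, 1, 0, -1/12, 0, 1/360, 0, -1/20160, …
L₀ from L_f via x↦r, Dx↦r'^{-1}Dx.
h=∫₀ˣh₀: take L = L₀·Dx.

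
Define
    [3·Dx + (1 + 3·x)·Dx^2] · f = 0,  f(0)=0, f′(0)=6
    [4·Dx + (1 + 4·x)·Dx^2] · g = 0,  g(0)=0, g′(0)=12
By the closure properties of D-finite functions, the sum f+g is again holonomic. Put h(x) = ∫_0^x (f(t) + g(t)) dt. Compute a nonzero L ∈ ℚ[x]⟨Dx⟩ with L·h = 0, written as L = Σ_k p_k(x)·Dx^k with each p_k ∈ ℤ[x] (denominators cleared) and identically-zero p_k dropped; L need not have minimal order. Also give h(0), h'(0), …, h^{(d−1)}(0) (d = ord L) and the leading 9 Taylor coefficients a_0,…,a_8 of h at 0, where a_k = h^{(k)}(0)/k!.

f: a_k = 0, 6, -9, 18, -81/2, 486/5, -243, 4374/7, -6561/4, …
g: a_k = 0, 12, -24, 64, -192, 3072/5, -2048, 49152/7, -24576, …
h₀=f+g: left-lcm gives L₀, ord ≤ 4.
h=∫₀ˣh₀: take L = L₀·Dx.
L = 24·Dx^2 + (14 + 48·x)·Dx^3 + (1 + 7·x + 12·x^2)·Dx^4  (order 4).
h: a_k = 0, 0, 9, -11, 41/2, -93/2, 593/5, -2291/7, 26763/28, …
ICs: h(0) = 0, h′(0) = 0, h′′(0) = 18, h′′′(0) = -66.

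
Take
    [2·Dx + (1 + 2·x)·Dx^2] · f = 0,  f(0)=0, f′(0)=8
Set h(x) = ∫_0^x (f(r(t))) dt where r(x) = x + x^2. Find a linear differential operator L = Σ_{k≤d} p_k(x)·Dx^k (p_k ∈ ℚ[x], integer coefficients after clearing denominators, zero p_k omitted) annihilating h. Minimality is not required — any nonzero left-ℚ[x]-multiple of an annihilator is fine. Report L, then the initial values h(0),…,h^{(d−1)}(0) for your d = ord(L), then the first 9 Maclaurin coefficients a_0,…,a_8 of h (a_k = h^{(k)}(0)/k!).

L = (4·x + 4·x^2)·Dx^2 + (1 + 4·x + 6·x^2 + 4·x^3)·Dx^3  (order 3).
h: a_k = 0, 0, 4, 0, -4/3, 8/5, -16/15, 0, 8/7, …
ICs: h(0) = 0, h′(0) = 0, h′′(0) = 8.

f: a_k = 0, 8, -8, 32/3, -16, 128/5, -128/3, 512/7, -128, …
f∘r: x↦r, Dx↦Dx/r' in L_f ⇒ L₀.
h=∫h₀ ⇒ L = L₀·Dx.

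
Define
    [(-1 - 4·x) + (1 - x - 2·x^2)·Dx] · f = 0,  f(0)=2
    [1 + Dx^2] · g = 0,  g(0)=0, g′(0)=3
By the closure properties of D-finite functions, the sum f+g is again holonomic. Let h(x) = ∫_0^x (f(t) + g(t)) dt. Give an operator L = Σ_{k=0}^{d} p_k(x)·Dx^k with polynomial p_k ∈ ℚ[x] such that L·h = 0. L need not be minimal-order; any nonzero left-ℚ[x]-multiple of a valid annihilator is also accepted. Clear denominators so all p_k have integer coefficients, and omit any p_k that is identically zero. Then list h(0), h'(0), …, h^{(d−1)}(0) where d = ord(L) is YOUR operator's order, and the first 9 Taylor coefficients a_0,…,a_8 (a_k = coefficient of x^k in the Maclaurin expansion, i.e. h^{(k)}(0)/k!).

f: a_k = 2, 2, 6, 10, 22, 42, 86, 170, 342, …
g: a_k = 0, 3, 0, -1/2, 0, 1/40, 0, -1/1680, 0, …
Weyl lclm of L_f,L_g ⇒ L₀ (ord ≤ 3).
h=∫h₀ ⇒ L = L₀·Dx.
L = (31 + 146·x + 133·x^2 + 184·x^3 + 20·x^4 + 16·x^5)·Dx + (-7 - 3·x + 3·x^2 + 37·x^3 + 42·x^4 + 12·x^5 + 8·x^6)·Dx^2 + (31 + 146·x + 133·x^2 + 184·x^3 + 20·x^4 + 16·x^5)·Dx^3 + (-7 - 3·x + 3·x^2 + 37·x^3 + 42·x^4 + 12·x^5 + 8·x^6)·Dx^4  (order 4).
h: a_k = 0, 2, 5/2, 2, 19/8, 22/5, 1681/240, 86/7, 285599/13440, …
ICs: h(0) = 0, h′(0) = 2, h′′(0) = 5, h′′′(0) = 12.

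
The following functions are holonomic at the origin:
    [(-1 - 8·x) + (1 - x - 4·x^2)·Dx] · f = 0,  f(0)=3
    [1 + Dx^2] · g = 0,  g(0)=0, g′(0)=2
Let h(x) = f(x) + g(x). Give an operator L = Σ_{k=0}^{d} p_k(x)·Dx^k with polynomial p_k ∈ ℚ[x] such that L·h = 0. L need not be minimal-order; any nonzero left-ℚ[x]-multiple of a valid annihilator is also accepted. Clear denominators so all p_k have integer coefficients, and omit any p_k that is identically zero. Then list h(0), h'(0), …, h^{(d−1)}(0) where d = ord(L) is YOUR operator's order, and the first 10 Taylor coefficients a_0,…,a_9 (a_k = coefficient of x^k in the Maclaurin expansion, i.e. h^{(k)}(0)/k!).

f: a_k = 3, 3, 15, 27, 87, 195, 543, 1323, 3495, 8787, …
g: a_k = 0, 2, 0, -1/3, 0, 1/60, 0, -1/2520, 0, 1/181440, …
L₀ := lclm(L_f,L_g); ord L₀ ≤ 1+2.
L = (55 + 486·x + 553·x^2 + 1488·x^3 + 80·x^4 + 128·x^5) + (-11 - 11·x - 23·x^2 + 169·x^3 + 348·x^4 + 48·x^5 + 64·x^6)·Dx + (55 + 486·x + 553·x^2 + 1488·x^3 + 80·x^4 + 128·x^5)·Dx^2 + (-11 - 11·x - 23·x^2 + 169·x^3 + 348·x^4 + 48·x^5 + 64·x^6)·Dx^3  (order 3).
h: a_k = 3, 5, 15, 80/3, 87, 11701/60, 543, 3333959/2520, 3495, 1594313281/181440, …
ICs: h(0) = 3, h′(0) = 5, h′′(0) = 30.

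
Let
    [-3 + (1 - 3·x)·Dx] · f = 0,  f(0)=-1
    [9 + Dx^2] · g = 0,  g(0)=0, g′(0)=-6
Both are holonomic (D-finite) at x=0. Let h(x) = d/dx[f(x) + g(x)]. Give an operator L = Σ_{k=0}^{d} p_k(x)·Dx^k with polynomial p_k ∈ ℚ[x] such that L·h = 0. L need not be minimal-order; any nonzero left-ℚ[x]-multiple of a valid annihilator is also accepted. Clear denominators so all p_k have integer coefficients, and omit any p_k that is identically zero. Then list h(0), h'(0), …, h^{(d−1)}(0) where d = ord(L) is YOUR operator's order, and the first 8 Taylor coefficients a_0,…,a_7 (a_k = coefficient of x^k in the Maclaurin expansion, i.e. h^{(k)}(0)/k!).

f: a_k = -1, -3, -9, -27, -81, -243, -729, -2187, …
g: a_k = 0, -6, 0, 9, 0, -81/20, 0, 243/280, …
h₀=f+g: left-lcm gives L₀, ord ≤ 3.
Derive L from L₀ (diff closure).
L = (702 - 324·x + 486·x^2) + (-63 + 243·x - 243·x^2 + 243·x^3)·Dx + (78 - 36·x + 54·x^2)·Dx^2 + (-7 + 27·x - 27·x^2 + 27·x^3)·Dx^3  (order 3).
h: a_k = -9, -18, -54, -324, -4941/4, -4374, -612117/40, -52488, …
ICs: h(0) = -9, h′(0) = -18, h′′(0) = -108.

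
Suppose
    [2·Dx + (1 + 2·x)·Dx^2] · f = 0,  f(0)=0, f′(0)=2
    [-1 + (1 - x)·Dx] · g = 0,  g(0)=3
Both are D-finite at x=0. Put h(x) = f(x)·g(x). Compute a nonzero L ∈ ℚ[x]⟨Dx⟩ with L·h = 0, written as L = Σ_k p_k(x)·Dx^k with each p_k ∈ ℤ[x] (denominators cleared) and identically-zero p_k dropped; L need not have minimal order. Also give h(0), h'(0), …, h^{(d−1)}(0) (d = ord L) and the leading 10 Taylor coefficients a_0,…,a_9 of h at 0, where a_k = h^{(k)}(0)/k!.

f: a_k = 0, 2, -2, 8/3, -4, 32/5, -32/3, 128/7, -32, 512/9, …
g: a_k = 3, 3, 3, 3, 3, 3, 3, 3, 3, 3, …
h₀=f·g: eliminate ⇒ L₀, order ≤ 2·1.
L = 2 + 6·x·Dx + (-1 - x + 2·x^2)·Dx^2  (order 2).
h: a_k = 0, 6, 0, 8, -4, 76/5, -84/5, 1332/35, -2028/35, 11836/105, …
ICs: h(0) = 0, h′(0) = 6.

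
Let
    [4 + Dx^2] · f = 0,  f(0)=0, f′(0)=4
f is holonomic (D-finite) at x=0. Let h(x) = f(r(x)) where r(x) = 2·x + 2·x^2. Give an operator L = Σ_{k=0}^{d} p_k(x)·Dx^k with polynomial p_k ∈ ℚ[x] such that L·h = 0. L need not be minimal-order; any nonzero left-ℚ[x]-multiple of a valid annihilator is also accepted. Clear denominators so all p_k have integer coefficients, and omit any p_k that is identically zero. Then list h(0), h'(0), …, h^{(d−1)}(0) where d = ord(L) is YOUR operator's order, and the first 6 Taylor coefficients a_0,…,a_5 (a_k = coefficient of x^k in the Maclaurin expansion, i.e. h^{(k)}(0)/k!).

f: a_k = 0, 4, 0, -8/3, 0, 8/15, …
Change of var in L_f (x↦r) gives L₀.
L = (16 + 96·x + 192·x^2 + 128·x^3) - 2·Dx + (1 + 2·x)·Dx^2  (order 2).
h: a_k = 0, 8, 8, -64/3, -64, -704/15, …
ICs: h(0) = 0, h′(0) = 8.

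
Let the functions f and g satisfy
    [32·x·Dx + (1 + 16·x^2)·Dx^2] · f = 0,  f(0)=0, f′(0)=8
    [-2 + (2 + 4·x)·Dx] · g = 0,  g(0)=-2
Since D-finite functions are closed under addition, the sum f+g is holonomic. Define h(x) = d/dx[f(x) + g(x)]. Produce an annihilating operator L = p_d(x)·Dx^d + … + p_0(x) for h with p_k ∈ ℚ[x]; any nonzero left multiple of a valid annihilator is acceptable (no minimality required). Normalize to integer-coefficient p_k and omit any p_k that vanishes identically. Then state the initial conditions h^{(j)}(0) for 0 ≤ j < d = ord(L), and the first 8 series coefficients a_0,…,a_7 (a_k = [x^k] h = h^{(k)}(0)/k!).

L = (-32 - 160·x + 1536·x^2 + 1536·x^3) + (-35 - 128·x + 1312·x^2 + 6144·x^3 + 5376·x^4)·Dx + (-1 + 30·x + 96·x^2 + 576·x^3 + 1792·x^4 + 1536·x^5)·Dx^2  (order 2).
h: a_k = 6, 2, -131, 5, 8157/4, 63/4, -262375/8, 429/8, …
ICs: h(0) = 6, h′(0) = 2.

f: a_k = 0, 8, 0, -128/3, 0, 2048/5, 0, -32768/7, …
g: a_k = -2, -2, 1, -1, 5/4, -7/4, 21/8, -33/8, …
L₀ := lclm(L_f,L_g); ord L₀ ≤ 2+1.
h=h₀': d/dx-closure on L₀ ⇒ L.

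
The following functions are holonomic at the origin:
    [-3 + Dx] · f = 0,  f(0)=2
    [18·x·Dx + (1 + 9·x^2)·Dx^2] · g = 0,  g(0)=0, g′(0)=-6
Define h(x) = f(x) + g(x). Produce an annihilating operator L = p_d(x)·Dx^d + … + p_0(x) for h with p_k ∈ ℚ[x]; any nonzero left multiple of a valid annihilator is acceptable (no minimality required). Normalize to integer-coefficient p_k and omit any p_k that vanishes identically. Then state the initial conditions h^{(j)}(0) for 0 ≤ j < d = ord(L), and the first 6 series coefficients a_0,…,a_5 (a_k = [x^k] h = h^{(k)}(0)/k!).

f: a_k = 2, 6, 9, 9, 27/4, 81/20, …
g: a_k = 0, -6, 0, 18, 0, -486/5, …
f+g: L₀ = lclm(L_f,L_g), ord ≤ 1+2.
L = (18 - 108·x - 162·x^2)·Dx + (-9 + 27·x + 27·x^2 - 81·x^3)·Dx^2 + (1 + 3·x + 9·x^2 + 27·x^3)·Dx^3  (order 3).
h: a_k = 2, 0, 9, 27, 27/4, -1863/20, …
ICs: h(0) = 2, h′(0) = 0, h′′(0) = 18.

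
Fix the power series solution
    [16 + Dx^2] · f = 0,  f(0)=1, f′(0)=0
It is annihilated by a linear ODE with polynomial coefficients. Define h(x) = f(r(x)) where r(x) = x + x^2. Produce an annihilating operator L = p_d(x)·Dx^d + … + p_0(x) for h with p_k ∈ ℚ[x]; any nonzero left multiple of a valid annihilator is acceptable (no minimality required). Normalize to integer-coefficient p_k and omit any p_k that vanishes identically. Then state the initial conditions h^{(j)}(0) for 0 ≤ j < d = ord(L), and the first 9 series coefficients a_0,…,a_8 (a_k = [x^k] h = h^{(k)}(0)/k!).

L = (16 + 96·x + 192·x^2 + 128·x^3) - 2·Dx + (1 + 2·x)·Dx^2  (order 2).
h: a_k = 1, 0, -8, -16, 8/3, 128/3, 2624/45, 128/15, -23008/315, …
ICs: h(0) = 1, h′(0) = 0.

f: a_k = 1, 0, -8, 0, 32/3, 0, -256/45, 0, 512/315, …
f∘r: x↦r, Dx↦Dx/r' in L_f ⇒ L₀.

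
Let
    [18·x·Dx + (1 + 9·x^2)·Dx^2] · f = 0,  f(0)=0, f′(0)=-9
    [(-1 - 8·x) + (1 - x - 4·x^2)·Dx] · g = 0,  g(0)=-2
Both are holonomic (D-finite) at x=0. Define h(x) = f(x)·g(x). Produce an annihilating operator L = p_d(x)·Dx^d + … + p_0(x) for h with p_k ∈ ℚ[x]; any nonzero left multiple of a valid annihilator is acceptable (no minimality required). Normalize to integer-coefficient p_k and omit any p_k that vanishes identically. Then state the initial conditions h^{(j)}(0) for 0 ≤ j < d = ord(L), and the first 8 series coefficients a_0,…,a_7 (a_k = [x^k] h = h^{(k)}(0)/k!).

f: a_k = 0, -9, 0, 27, 0, -729/5, 0, 6561/7, …
g: a_k = -2, -2, -10, -18, -58, -130, -362, -882, …
h₀=f·g: eliminate ⇒ L₀, order ≤ 2·1.
L = (8 + 18·x + 216·x^2) + (2 - 2·x + 36·x^2 + 216·x^3)·Dx + (-1 + x - 5·x^2 + 9·x^3 + 36·x^4)·Dx^2  (order 2).
h: a_k = 0, 18, 18, 36, 108, 2718/5, 4878/5, 8928/7, …
ICs: h(0) = 0, h′(0) = 18.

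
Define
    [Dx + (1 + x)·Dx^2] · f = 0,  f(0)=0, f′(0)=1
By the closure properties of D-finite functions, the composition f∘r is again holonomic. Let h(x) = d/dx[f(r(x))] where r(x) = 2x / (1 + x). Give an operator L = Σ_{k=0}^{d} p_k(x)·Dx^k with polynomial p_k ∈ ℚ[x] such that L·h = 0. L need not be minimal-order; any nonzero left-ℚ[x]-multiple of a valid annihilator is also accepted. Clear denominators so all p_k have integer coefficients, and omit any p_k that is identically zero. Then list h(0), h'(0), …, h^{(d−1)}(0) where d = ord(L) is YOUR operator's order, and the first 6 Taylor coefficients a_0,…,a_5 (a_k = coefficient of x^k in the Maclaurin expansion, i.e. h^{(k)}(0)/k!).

L = (4 + 6·x) + (1 + 4·x + 3·x^2)·Dx  (order 1).
h: a_k = 2, -8, 26, -80, 242, -728, …
ICs: h(0) = 2.

f: a_k = 0, 1, -1/2, 1/3, -1/4, 1/5, …
h₀=f(r): pull back L_f along r ⇒ L₀.
Differentiate: ansatz ord ≤ ord L₀ ⇒ L.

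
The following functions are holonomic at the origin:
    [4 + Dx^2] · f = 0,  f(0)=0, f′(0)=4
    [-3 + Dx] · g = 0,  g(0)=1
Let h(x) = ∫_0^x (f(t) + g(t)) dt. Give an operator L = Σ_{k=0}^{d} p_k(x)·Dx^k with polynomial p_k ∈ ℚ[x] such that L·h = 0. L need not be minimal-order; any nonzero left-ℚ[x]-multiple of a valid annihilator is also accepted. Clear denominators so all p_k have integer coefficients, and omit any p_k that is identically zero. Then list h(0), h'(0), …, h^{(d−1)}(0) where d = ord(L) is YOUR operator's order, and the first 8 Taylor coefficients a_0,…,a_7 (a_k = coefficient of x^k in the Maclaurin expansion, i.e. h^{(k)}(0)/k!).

L = -12·Dx + 4·Dx^2 - 3·Dx^3 + Dx^4  (order 4).
h: a_k = 0, 1, 7/2, 3/2, 11/24, 27/40, 307/720, 81/560, …
ICs: h(0) = 0, h′(0) = 1, h′′(0) = 7, h′′′(0) = 9.

f: a_k = 0, 4, 0, -8/3, 0, 8/15, 0, -16/315, …
g: a_k = 1, 3, 9/2, 9/2, 27/8, 81/40, 81/80, 243/560, …
h₀=f+g: left-lcm gives L₀, ord ≤ 3.
∫: right-multiply L₀ by Dx.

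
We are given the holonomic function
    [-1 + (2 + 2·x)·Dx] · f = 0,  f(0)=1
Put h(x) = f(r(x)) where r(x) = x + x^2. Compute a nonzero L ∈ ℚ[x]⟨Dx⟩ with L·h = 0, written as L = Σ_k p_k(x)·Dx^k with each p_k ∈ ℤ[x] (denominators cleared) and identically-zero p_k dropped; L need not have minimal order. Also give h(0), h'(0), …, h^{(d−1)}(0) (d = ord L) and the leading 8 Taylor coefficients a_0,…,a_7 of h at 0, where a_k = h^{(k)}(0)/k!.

L = (-1 - 2·x) + (2 + 2·x + 2·x^2)·Dx  (order 1).
h: a_k = 1, 1/2, 3/8, -3/16, 3/128, 15/256, -57/1024, 21/2048, …
ICs: h(0) = 1.

f: a_k = 1, 1/2, -1/8, 1/16, -5/128, 7/256, -21/1024, 33/2048, …
L₀ from L_f via x↦r, Dx↦r'^{-1}Dx.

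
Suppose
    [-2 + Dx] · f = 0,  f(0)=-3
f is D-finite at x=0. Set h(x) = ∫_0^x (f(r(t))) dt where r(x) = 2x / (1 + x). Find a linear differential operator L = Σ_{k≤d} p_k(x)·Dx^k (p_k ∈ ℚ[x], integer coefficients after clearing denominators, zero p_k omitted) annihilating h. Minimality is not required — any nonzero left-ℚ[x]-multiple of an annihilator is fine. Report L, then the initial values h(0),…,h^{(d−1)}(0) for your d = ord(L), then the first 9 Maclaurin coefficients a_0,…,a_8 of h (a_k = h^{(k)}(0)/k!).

L = -4·Dx + (1 + 2·x + x^2)·Dx^2  (order 2).
h: a_k = 0, -3, -6, -4, 1, 4/5, -14/15, 44/105, 17/210, …
ICs: h(0) = 0, h′(0) = -3.

f: a_k = -3, -6, -6, -4, -2, -4/5, -4/15, -8/105, -2/105, …
Change of var in L_f (x↦r) gives L₀.
h=∫₀ˣh₀: take L = L₀·Dx.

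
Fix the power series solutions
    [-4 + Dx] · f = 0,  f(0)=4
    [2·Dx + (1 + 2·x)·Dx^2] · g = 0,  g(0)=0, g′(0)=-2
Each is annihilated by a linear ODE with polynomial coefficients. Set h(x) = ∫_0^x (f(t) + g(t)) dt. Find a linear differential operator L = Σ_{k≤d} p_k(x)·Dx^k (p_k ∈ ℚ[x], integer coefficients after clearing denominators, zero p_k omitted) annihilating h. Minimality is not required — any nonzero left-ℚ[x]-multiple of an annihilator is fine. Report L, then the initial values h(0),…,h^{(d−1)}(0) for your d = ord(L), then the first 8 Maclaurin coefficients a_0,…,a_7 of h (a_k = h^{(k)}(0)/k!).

f: a_k = 4, 16, 32, 128/3, 128/3, 512/15, 1024/45, 4096/315, …
g: a_k = 0, -2, 2, -8/3, 4, -32/5, 32/3, -128/7, …
Weyl lclm of L_f,L_g ⇒ L₀ (ord ≤ 3).
Integrate: L := L₀·Dx.
L = (-32 - 32·x)·Dx^2 + (-4 - 32·x - 32·x^2)·Dx^3 + (3 + 10·x + 8·x^2)·Dx^4  (order 4).
h: a_k = 0, 4, 7, 34/3, 10, 28/3, 208/45, 1504/315, …
ICs: h(0) = 0, h′(0) = 4, h′′(0) = 14, h′′′(0) = 68.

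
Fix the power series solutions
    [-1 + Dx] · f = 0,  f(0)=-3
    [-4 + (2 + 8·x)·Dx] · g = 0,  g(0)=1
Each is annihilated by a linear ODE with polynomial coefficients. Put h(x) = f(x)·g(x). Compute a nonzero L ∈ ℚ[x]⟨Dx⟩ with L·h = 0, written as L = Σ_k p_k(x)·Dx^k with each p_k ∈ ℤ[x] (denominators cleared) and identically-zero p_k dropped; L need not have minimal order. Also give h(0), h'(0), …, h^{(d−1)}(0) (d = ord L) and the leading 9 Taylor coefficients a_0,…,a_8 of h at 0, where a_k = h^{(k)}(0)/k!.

L = (-3 - 4·x) + (1 + 4·x)·Dx  (order 1).
h: a_k = -3, -9, -3/2, -19/2, 159/8, -2371/40, 43487/240, -323377/560, 25470911/13440, …
ICs: h(0) = -3.

f: a_k = -3, -3, -3/2, -1/2, -1/8, -1/40, -1/240, -1/1680, -1/13440, …
g: a_k = 1, 2, -2, 4, -10, 28, -84, 264, -858, …
f·g: L₀ = L_f ⊗_s L_g, ord ≤ 1·1.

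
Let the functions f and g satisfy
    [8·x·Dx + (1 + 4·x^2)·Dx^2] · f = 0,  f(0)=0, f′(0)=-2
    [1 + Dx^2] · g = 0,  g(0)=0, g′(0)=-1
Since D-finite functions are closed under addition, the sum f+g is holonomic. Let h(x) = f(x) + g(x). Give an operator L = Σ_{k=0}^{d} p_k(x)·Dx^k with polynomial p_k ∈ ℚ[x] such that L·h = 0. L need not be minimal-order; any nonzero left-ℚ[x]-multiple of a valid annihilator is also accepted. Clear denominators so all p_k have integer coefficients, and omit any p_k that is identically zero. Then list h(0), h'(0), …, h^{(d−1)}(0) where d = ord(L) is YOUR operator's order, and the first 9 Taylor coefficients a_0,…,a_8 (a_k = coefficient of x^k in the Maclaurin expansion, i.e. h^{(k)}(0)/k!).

L = (-376·x + 1600·x^3 + 128·x^5)·Dx + (-7 + 76·x^2 + 432·x^4 + 64·x^6)·Dx^2 + (-376·x + 1600·x^3 + 128·x^5)·Dx^3 + (-7 + 76·x^2 + 432·x^4 + 64·x^6)·Dx^4  (order 4).
h: a_k = 0, -3, 0, 17/6, 0, -769/120, 0, 92161/5040, 0, …
ICs: h(0) = 0, h′(0) = -3, h′′(0) = 0, h′′′(0) = 17.

f: a_k = 0, -2, 0, 8/3, 0, -32/5, 0, 128/7, 0, …
g: a_k = 0, -1, 0, 1/6, 0, -1/120, 0, 1/5040, 0, …
Sum ⇒ L₀ = lclm(L_f,L_g) in ℚ(x)⟨Dx⟩.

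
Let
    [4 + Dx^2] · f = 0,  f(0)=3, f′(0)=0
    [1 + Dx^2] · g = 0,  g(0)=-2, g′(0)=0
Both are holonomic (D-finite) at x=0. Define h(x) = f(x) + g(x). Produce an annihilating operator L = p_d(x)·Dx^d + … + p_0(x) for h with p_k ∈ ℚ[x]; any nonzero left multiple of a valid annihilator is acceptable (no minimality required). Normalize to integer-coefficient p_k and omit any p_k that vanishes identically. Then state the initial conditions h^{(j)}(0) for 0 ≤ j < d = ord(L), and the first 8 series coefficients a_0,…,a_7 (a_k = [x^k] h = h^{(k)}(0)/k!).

L = 4 + 5·Dx^2 + Dx^4  (order 4).
h: a_k = 1, 0, -5, 0, 23/12, 0, -19/72, 0, …
ICs: h(0) = 1, h′(0) = 0, h′′(0) = -10, h′′′(0) = 0.

f: a_k = 3, 0, -6, 0, 2, 0, -4/15, 0, …
g: a_k = -2, 0, 1, 0, -1/12, 0, 1/360, 0, …
Sum ⇒ L₀ = lclm(L_f,L_g) in ℚ(x)⟨Dx⟩.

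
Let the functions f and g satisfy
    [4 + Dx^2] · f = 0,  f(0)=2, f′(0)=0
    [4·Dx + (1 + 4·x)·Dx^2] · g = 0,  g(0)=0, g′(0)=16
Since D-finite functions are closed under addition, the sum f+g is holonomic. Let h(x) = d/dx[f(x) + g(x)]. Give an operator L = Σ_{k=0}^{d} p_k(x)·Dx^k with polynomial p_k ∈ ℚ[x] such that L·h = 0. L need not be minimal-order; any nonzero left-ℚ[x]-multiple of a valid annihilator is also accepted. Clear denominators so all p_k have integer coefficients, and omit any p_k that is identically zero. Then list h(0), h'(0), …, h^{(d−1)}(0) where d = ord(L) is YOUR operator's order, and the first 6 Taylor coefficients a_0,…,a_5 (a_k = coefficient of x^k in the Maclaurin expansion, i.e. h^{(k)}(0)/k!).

f: a_k = 2, 0, -4, 0, 4/3, 0, …
g: a_k = 0, 16, -32, 256/3, -256, 4096/5, …
Weyl lclm of L_f,L_g ⇒ L₀ (ord ≤ 4).
h₀' ⇒ L via d/dx closure of L₀.
L = (400 + 128·x + 256·x^2) + (36 + 176·x + 192·x^2 + 256·x^3)·Dx + (100 + 32·x + 64·x^2)·Dx^2 + (9 + 44·x + 48·x^2 + 64·x^3)·Dx^3  (order 3).
h: a_k = 16, -72, 256, -3056/3, 4096, -245776/15, …
ICs: h(0) = 16, h′(0) = -72, h′′(0) = 512.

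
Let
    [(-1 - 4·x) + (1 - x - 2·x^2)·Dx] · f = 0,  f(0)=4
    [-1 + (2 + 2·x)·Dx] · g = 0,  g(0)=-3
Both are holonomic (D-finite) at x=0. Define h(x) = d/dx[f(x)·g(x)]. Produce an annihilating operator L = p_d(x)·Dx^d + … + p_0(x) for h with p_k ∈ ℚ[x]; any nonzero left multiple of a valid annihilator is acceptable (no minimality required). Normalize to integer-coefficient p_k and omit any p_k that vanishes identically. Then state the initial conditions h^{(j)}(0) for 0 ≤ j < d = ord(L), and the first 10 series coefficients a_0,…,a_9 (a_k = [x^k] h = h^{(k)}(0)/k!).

f: a_k = 4, 4, 12, 20, 44, 84, 172, 340, 684, 1364, …
g: a_k = -3, -3/2, 3/8, -3/16, 15/128, -21/256, 63/1024, -99/2048, 1287/32768, -2145/65536, …
Product ⇒ symmetric product L₀, ord ≤ 1.
h=h₀': d/dx-closure on L₀ ⇒ L.
L = (9 + 20·x + 20·x^2) + (-2 - 2·x + 8·x^2 + 8·x^3)·Dx  (order 1).
h: a_k = -18, -81, -927/4, -5049/8, -100035/64, -482247/128, -4491963/512, -20553993/1024, -739615563/16384, -3287873115/32768, …
ICs: h(0) = -18.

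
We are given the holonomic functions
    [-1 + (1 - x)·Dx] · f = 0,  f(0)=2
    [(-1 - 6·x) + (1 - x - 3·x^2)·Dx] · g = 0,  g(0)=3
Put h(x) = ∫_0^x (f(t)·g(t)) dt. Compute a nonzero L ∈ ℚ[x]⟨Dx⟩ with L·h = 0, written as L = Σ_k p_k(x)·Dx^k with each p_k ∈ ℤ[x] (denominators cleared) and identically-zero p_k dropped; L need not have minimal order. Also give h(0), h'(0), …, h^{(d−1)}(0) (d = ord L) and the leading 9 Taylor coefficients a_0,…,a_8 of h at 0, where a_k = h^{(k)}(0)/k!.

L = (-2 - 4·x + 9·x^2)·Dx + (1 - 2·x - 2·x^2 + 3·x^3)·Dx^2  (order 2).
h: a_k = 0, 6, 6, 12, 39/2, 192/5, 72, 1014/7, 579/2, …
ICs: h(0) = 0, h′(0) = 6.

f: a_k = 2, 2, 2, 2, 2, 2, 2, 2, 2, …
g: a_k = 3, 3, 12, 21, 57, 120, 291, 651, 1524, …
Sym-product of L_f,L_g gives L₀ (≤ ord 1).
∫: right-multiply L₀ by Dx.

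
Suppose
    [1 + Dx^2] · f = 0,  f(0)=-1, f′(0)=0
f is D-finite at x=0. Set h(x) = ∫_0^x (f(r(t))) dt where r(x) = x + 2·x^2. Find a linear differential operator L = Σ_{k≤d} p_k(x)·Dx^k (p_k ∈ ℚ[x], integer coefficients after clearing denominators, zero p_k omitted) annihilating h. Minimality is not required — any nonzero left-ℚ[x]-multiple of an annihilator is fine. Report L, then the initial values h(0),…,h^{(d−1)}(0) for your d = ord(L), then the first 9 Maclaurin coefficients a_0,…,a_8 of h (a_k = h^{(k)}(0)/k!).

f: a_k = -1, 0, 1/2, 0, -1/24, 0, 1/720, 0, -1/40320, …
Substitute x→r, Dx→(1/r')Dx; clear ⇒ L₀.
∫: right-multiply L₀ by Dx.
L = (1 + 12·x + 48·x^2 + 64·x^3)·Dx - 4·Dx^2 + (1 + 4·x)·Dx^3  (order 3).
h: a_k = 0, -1, 0, 1/6, 1/2, 47/120, -1/18, -719/5040, -79/480, …
ICs: h(0) = 0, h′(0) = -1, h′′(0) = 0.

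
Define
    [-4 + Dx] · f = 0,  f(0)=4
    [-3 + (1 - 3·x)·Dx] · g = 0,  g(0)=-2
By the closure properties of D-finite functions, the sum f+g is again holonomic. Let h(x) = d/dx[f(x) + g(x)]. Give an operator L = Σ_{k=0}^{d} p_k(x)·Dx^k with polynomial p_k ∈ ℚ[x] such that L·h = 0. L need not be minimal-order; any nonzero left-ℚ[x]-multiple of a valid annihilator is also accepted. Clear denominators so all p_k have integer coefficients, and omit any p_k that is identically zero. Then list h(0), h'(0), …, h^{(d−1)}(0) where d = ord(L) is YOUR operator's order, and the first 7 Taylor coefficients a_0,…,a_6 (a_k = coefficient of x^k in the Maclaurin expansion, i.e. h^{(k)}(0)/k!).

f: a_k = 4, 16, 32, 128/3, 128/3, 512/15, 1024/45, …
g: a_k = -2, -6, -18, -54, -162, -486, -1458, …
L₀ := lclm(L_f,L_g); ord L₀ ≤ 1+1.
Derive L from L₀ (diff closure).
L = (60 + 144·x) + (-19 - 48·x + 72·x^2)·Dx + (1 + 3·x - 18·x^2)·Dx^2  (order 2).
h: a_k = 10, 28, -34, -1432/3, -6778/3, -129172/15, -1373714/45, …
ICs: h(0) = 10, h′(0) = 28.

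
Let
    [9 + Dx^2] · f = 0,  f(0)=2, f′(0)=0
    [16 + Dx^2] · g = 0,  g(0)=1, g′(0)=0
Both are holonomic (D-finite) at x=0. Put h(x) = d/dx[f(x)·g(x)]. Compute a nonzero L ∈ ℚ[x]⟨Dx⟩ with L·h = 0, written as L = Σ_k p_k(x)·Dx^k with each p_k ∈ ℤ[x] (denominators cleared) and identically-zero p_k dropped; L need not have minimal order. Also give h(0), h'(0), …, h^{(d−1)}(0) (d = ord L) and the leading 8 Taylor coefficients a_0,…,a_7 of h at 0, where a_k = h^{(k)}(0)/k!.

L = 49 + 50·Dx^2 + Dx^4  (order 4).
h: a_k = 0, -50, 0, 1201/3, 0, -11765/12, 0, 2882401/2520, …
ICs: h(0) = 0, h′(0) = -50, h′′(0) = 0, h′′′(0) = 2402.

f: a_k = 2, 0, -9, 0, 27/4, 0, -81/40, 0, …
g: a_k = 1, 0, -8, 0, 32/3, 0, -256/45, 0, …
Product ⇒ symmetric product L₀, ord ≤ 4.
h₀' ⇒ L via d/dx closure of L₀.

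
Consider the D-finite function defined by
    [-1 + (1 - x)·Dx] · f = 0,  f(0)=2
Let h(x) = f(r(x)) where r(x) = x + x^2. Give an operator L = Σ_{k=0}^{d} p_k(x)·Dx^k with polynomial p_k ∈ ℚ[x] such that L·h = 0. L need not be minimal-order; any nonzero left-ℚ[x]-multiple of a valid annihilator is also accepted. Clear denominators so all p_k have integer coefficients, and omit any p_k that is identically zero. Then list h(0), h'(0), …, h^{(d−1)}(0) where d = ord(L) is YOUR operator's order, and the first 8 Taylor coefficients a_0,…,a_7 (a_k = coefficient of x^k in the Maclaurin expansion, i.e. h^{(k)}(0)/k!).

f: a_k = 2, 2, 2, 2, 2, 2, 2, 2, …
f∘r: x↦r, Dx↦Dx/r' in L_f ⇒ L₀.
L = (1 + 2·x) + (-1 + x + x^2)·Dx  (order 1).
h: a_k = 2, 2, 4, 6, 10, 16, 26, 42, …
ICs: h(0) = 2.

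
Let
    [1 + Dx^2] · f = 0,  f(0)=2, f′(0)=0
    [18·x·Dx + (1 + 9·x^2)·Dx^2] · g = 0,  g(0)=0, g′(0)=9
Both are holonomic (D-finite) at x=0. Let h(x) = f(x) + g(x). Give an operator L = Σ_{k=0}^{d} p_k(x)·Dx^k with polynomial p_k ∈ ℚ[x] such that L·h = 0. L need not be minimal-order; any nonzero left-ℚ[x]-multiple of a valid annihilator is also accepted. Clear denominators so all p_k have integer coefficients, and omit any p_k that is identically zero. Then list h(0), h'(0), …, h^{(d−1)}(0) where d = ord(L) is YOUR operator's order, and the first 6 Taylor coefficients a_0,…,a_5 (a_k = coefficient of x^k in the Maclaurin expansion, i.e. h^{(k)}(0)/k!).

f: a_k = 2, 0, -1, 0, 1/12, 0, …
g: a_k = 0, 9, 0, -27, 0, 729/5, …
f+g: L₀ = lclm(L_f,L_g), ord ≤ 2+2.
L = (-1926·x + 17820·x^3 + 1458·x^5)·Dx + (-17 + 351·x^2 + 4617·x^4 + 729·x^6)·Dx^2 + (-1926·x + 17820·x^3 + 1458·x^5)·Dx^3 + (-17 + 351·x^2 + 4617·x^4 + 729·x^6)·Dx^4  (order 4).
h: a_k = 2, 9, -1, -27, 1/12, 729/5, …
ICs: h(0) = 2, h′(0) = 9, h′′(0) = -2, h′′′(0) = -162.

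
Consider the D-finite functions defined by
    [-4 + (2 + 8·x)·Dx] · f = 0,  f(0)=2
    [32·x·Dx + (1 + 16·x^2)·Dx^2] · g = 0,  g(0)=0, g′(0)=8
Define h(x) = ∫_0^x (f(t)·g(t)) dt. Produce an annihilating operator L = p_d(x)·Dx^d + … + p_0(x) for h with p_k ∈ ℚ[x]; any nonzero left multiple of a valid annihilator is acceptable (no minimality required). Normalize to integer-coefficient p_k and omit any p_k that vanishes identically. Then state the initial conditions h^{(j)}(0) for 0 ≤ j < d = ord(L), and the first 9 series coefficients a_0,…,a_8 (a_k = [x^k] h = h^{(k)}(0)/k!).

f: a_k = 2, 4, -4, 8, -20, 56, -168, 528, -1716, …
g: a_k = 0, 8, 0, -128/3, 0, 2048/5, 0, -32768/7, 0, …
h₀=f·g: eliminate ⇒ L₀, order ≤ 1·2.
h=∫h₀ ⇒ L = L₀·Dx.
L = (12 - 64·x - 64·x^2)·Dx + (-4 + 16·x + 192·x^2 + 256·x^3)·Dx^2 + (1 + 8·x + 32·x^2 + 128·x^3 + 256·x^4)·Dx^3  (order 3).
h: a_k = 0, 0, 8, 32/3, -88/3, -64/3, 6224/45, 26176/105, -150824/105, …
ICs: h(0) = 0, h′(0) = 0, h′′(0) = 16.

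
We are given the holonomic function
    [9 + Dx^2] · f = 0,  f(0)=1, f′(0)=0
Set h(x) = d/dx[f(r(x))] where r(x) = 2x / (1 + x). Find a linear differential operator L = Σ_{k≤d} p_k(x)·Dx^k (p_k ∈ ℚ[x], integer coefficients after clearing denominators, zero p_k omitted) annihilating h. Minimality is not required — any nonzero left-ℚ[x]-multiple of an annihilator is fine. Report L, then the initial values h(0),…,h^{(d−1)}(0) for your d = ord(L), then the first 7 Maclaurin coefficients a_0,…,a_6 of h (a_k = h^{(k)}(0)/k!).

L = (42 + 12·x + 6·x^2) + (6 + 18·x + 18·x^2 + 6·x^3)·Dx + (1 + 4·x + 6·x^2 + 4·x^3 + x^4)·Dx^2  (order 2).
h: a_k = 0, -36, 108, 0, -720, 11556/5, -20412/5, …
ICs: h(0) = 0, h′(0) = -36.

f: a_k = 1, 0, -9/2, 0, 27/8, 0, -81/80, …
Change of var in L_f (x↦r) gives L₀.
h=h₀': d/dx-closure on L₀ ⇒ L.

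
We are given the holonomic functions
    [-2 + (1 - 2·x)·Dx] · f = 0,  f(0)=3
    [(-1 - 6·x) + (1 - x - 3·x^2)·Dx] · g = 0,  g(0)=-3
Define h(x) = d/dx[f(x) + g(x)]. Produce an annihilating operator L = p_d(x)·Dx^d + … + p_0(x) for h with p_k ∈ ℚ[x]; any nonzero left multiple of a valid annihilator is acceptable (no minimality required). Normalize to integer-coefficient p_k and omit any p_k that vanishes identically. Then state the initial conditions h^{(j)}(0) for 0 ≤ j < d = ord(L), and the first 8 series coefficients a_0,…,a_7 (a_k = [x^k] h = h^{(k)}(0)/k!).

f: a_k = 3, 6, 12, 24, 48, 96, 192, 384, …
g: a_k = -3, -3, -12, -21, -57, -120, -291, -651, …
h₀=f+g: left-lcm gives L₀, ord ≤ 2.
Differentiate: ansatz ord ≤ ord L₀ ⇒ L.
L = (12 - 288·x + 648·x^2 - 1296·x^3 + 648·x^4) + (9 + 12·x - 126·x^2 + 540·x^3 - 1188·x^4 + 648·x^5)·Dx + (-2 + 15·x - 52·x^2 + 78·x^3 + 27·x^4 - 180·x^5 + 108·x^6)·Dx^2  (order 2).
h: a_k = 3, 0, 9, -36, -120, -594, -1869, -6048, …
ICs: h(0) = 3, h′(0) = 0.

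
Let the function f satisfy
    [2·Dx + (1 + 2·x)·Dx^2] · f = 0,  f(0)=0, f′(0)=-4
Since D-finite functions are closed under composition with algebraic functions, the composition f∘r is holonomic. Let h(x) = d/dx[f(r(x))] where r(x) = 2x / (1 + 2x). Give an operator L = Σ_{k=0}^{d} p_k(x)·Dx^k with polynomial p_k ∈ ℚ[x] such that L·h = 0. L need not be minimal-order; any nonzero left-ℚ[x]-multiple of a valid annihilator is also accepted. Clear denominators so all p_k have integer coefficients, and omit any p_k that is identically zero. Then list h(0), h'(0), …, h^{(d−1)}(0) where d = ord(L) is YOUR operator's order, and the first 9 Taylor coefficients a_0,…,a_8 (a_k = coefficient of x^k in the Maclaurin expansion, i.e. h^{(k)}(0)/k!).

L = (8 + 24·x) + (1 + 8·x + 12·x^2)·Dx  (order 1).
h: a_k = -8, 64, -416, 2560, -15488, 93184, -559616, 3358720, -20154368, …
ICs: h(0) = -8.

f: a_k = 0, -4, 4, -16/3, 8, -64/5, 64/3, -256/7, 64, …
f∘r: x↦r, Dx↦Dx/r' in L_f ⇒ L₀.
Derive L from L₀ (diff closure).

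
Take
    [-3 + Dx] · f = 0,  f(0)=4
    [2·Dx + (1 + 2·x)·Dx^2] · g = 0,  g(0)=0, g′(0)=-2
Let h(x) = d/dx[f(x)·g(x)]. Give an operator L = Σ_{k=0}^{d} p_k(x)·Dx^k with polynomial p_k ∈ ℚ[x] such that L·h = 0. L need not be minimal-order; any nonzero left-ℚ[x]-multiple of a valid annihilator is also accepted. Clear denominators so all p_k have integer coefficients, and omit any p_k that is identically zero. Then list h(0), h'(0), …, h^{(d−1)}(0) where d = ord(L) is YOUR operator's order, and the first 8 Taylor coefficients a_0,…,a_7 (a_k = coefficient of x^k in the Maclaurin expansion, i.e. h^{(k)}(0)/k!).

f: a_k = 4, 12, 18, 18, 27/2, 81/10, 81/20, 243/140, …
g: a_k = 0, -2, 2, -8/3, 4, -32/5, 32/3, -128/7, …
Sym-product of L_f,L_g gives L₀ (≤ ord 2).
h₀' ⇒ L via d/dx closure of L₀.
L = (15 + 36·x + 108·x^2) + (-8 - 36·x - 72·x^2)·Dx + (1 + 8·x + 12·x^2)·Dx^2  (order 2).
h: a_k = -8, -32, -68, -64, -83, 4, -1137/10, 896/5, …
ICs: h(0) = -8, h′(0) = -32.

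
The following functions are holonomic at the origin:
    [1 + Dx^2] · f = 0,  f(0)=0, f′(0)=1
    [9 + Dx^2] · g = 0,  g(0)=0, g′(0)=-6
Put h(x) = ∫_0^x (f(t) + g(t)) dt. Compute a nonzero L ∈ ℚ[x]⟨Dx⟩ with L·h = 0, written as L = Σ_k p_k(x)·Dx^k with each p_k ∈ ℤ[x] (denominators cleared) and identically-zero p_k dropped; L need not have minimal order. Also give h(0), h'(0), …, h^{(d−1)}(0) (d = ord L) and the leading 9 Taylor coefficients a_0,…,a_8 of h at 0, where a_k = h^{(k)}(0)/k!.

L = 9·Dx + 10·Dx^3 + Dx^5  (order 5).
h: a_k = 0, 0, -5/2, 0, 53/24, 0, -97/144, 0, 4373/40320, …
ICs: h(0) = 0, h′(0) = 0, h′′(0) = -5, h′′′(0) = 0, h′′′′(0) = 53.

f: a_k = 0, 1, 0, -1/6, 0, 1/120, 0, -1/5040, 0, …
g: a_k = 0, -6, 0, 9, 0, -81/20, 0, 243/280, 0, …
f+g: L₀ = lclm(L_f,L_g), ord ≤ 2+2.
h=∫₀ˣh₀: take L = L₀·Dx.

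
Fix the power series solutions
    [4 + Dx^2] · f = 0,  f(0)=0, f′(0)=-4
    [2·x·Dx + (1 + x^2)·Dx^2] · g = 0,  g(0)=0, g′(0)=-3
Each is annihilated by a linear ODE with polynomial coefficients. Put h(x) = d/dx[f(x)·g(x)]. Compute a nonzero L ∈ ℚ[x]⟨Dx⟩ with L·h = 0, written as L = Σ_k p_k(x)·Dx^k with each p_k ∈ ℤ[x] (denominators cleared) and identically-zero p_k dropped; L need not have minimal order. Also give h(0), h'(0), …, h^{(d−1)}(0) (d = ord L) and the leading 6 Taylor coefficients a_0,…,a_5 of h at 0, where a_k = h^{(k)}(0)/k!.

f: a_k = 0, -4, 0, 8/3, 0, -8/15, …
g: a_k = 0, -3, 0, 1, 0, -3/5, …
L₀ := L_f ⊗_s L_g (sym. prod.), ord ≤ 4.
Differentiate: ansatz ord ≤ ord L₀ ⇒ L.
L = (512 + 1824·x^2 + 2768·x^4 + 1920·x^6 + 912·x^8 + 320·x^10 + 64·x^12) + (248·x + 944·x^3 + 1240·x^5 + 800·x^7 + 320·x^9 + 64·x^11)·Dx + (168 + 652·x^2 + 1080·x^4 + 892·x^6 + 488·x^8 + 176·x^10 + 32·x^12)·Dx^2 + (62·x + 236·x^3 + 310·x^5 + 200·x^7 + 80·x^9 + 16·x^11)·Dx^3 + (10 + 49·x^2 + 97·x^4 + 103·x^6 + 65·x^8 + 24·x^10 + 4·x^12)·Dx^4  (order 4).
h: a_k = 0, 24, 0, -48, 0, 40, …
ICs: h(0) = 0, h′(0) = 24, h′′(0) = 0, h′′′(0) = -288.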